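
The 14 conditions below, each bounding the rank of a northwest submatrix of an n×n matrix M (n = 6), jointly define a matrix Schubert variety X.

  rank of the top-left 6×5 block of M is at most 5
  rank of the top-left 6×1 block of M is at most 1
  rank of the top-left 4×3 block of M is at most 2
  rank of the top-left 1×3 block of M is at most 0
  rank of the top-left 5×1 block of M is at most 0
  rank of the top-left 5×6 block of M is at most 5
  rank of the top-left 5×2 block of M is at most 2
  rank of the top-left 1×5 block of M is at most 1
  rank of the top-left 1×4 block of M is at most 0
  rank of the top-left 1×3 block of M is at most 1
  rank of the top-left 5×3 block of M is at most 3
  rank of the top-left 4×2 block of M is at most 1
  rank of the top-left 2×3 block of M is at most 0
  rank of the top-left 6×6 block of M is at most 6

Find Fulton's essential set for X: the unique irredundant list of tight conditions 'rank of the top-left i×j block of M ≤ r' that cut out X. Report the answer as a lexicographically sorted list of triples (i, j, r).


Reconstructing r_w from the 14 given conditions:

  R[1]: 0, 0, 0, 0, 1, 1
  R[2]: 0, 0, 0, 1, 2, 2
  R[3]: 0, 1, 1, 2, 3, 3
  R[4]: 0, 1, 2, 3, 4, 4
  R[5]: 0, 1, 2, 3, 4, 5
  R[6]: 1, 2, 3, 4, 5, 6

so w = (5, 4, 2, 3, 6, 1).

Rothe diagram D(w) (10 cells), 3 SE-corners (essential conditions):

[(1, 4, 0), (2, 3, 0), (5, 1, 0)]


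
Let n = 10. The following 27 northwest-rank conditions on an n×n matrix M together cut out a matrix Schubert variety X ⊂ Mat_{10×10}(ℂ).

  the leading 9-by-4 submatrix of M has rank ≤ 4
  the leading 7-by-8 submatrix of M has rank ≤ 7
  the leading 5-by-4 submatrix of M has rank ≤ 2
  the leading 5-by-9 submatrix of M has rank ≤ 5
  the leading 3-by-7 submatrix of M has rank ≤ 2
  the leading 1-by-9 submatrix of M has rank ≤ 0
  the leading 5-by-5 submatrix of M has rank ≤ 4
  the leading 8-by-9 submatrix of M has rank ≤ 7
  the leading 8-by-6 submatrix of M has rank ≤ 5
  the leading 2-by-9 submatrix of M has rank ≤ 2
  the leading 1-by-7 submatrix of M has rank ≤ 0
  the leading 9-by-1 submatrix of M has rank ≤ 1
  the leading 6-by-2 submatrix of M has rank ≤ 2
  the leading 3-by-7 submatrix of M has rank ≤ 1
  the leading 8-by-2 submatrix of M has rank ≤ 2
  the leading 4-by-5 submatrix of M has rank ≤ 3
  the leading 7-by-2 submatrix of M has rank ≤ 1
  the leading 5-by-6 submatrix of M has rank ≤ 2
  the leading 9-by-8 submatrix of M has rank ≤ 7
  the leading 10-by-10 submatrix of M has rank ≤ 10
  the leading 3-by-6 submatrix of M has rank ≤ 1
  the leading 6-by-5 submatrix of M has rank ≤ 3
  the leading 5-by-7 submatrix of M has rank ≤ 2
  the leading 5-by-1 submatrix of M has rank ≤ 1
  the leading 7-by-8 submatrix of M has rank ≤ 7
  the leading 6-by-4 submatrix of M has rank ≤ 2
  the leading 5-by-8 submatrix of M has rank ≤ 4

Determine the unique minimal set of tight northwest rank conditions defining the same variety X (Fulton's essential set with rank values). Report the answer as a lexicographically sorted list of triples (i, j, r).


Computing R[i][j] = min implied NW-rank bound (n=10, 27 conditions):

  0, 0, 0, 0, 0, 0, 0, 0, 0, 1
  1, 1, 1, 1, 1, 1, 1, 1, 1, 2
  1, 1, 1, 1, 1, 1, 1, 2, 2, 3
  1, 1, 2, 2, 2, 2, 2, 3, 3, 4
  1, 1, 2, 2, 2, 2, 2, 3, 4, 5
  1, 1, 2, 2, 3, 3, 3, 4, 5, 6
  1, 1, 2, 3, 4, 4, 4, 5, 6, 7
  1, 2, 3, 4, 5, 5, 5, 6, 7, 8
  1, 2, 3, 4, 5, 6, 6, 7, 8, 9
  1, 2, 3, 4, 5, 6, 7, 8, 9, 10

giving w = (10, 1, 8, 3, 9, 5, 4, 2, 6, 7) via Δ²R.

Rothe diagram D(w) (24 cells), 5 SE-corners (essential conditions):

[(1, 9, 0), (3, 7, 1), (5, 7, 2), (6, 4, 2), (7, 2, 1)]


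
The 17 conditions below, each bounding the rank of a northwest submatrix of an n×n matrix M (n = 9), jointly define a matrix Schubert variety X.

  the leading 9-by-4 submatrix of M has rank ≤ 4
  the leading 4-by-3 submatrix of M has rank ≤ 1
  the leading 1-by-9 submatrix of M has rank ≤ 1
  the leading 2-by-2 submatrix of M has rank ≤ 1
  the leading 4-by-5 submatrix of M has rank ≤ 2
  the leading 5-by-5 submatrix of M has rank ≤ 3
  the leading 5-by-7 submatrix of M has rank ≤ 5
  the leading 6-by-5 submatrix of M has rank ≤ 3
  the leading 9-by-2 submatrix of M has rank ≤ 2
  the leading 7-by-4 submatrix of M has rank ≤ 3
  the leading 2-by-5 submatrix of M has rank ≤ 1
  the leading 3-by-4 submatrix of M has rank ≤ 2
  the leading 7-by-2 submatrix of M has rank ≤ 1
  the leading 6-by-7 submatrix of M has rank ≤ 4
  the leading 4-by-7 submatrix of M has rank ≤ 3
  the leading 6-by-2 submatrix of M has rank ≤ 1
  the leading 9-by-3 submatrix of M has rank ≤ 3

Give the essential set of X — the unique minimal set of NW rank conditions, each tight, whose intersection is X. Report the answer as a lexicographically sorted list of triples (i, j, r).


Computing R[i][j] = min implied NW-rank bound (n=9, 17 conditions):

  R[1]: 1 1 1 1 1 1 1 1 1
  R[2]: 1 1 1 1 1 2 2 2 2
  R[3]: 1 1 1 2 2 3 3 3 3
  R[4]: 1 1 1 2 2 3 3 4 4
  R[5]: 1 1 2 3 3 4 4 5 5
  R[6]: 1 1 2 3 3 4 4 5 6
  R[7]: 1 1 2 3 4 5 5 6 7
  R[8]: 1 2 3 4 5 6 6 7 8
  R[9]: 1 2 3 4 5 6 7 8 9

hence w(1..9) = (1, 6, 4, 8, 3, 9, 5, 2, 7).

Fulton essential set (7 of the 15 Rothe cells):

[(2, 5, 1), (4, 3, 1), (4, 5, 2), (4, 7, 3), (6, 5, 3), (6, 7, 4), (7, 2, 1)]


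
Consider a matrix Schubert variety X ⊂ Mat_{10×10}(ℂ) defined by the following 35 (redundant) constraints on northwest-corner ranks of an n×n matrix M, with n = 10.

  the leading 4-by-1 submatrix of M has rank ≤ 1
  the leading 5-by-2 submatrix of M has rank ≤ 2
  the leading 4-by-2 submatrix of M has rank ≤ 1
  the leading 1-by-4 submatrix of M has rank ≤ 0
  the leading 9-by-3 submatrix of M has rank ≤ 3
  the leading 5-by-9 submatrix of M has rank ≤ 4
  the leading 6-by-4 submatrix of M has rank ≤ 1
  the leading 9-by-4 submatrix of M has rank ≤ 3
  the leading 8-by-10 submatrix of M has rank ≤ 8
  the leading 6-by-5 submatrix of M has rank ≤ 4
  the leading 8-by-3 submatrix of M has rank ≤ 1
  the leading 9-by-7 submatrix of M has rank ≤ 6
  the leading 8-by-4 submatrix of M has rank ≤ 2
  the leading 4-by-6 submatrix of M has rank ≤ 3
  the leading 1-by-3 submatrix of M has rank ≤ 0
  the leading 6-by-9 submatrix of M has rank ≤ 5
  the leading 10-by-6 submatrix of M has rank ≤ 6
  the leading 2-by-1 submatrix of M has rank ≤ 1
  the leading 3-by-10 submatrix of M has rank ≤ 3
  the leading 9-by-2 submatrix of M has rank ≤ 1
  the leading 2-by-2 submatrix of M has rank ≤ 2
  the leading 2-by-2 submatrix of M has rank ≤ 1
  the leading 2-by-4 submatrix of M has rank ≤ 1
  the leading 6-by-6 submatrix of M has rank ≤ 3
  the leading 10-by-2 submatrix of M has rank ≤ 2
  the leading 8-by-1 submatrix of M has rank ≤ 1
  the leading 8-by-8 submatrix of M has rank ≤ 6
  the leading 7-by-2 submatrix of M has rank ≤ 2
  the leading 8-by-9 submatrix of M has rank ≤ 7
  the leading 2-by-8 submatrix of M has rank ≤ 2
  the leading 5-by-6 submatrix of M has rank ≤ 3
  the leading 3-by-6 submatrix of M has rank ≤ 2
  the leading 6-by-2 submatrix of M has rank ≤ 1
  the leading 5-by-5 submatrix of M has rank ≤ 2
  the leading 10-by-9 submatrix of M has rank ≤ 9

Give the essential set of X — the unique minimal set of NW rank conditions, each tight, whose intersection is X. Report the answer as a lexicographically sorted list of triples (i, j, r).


Reconstructing r_w from the 35 given conditions:

  row 1: 0  0  0  0  1  1  1  1  1  1
  row 2: 1  1  1  1  2  2  2  2  2  2
  row 3: 1  1  1  1  2  2  3  3  3  3
  row 4: 1  1  1  1  2  3  4  4  4  4
  row 5: 1  1  1  1  2  3  4  4  4  5
  row 6: 1  1  1  1  2  3  4  5  5  6
  row 7: 1  1  1  2  3  4  5  6  6  7
  row 8: 1  1  1  2  3  4  5  6  7  8
  row 9: 1  1  2  3  4  5  6  7  8  9
  row 10: 1  2  3  4  5  6  7  8  9  10

the unique w with this rank table is (5, 1, 7, 6, 10, 8, 4, 9, 3, 2).

D(w) has 24 cells with 6 SE-corners; essential set:

[(1, 4, 0), (3, 6, 2), (5, 9, 4), (6, 4, 1), (8, 3, 1), (9, 2, 1)]


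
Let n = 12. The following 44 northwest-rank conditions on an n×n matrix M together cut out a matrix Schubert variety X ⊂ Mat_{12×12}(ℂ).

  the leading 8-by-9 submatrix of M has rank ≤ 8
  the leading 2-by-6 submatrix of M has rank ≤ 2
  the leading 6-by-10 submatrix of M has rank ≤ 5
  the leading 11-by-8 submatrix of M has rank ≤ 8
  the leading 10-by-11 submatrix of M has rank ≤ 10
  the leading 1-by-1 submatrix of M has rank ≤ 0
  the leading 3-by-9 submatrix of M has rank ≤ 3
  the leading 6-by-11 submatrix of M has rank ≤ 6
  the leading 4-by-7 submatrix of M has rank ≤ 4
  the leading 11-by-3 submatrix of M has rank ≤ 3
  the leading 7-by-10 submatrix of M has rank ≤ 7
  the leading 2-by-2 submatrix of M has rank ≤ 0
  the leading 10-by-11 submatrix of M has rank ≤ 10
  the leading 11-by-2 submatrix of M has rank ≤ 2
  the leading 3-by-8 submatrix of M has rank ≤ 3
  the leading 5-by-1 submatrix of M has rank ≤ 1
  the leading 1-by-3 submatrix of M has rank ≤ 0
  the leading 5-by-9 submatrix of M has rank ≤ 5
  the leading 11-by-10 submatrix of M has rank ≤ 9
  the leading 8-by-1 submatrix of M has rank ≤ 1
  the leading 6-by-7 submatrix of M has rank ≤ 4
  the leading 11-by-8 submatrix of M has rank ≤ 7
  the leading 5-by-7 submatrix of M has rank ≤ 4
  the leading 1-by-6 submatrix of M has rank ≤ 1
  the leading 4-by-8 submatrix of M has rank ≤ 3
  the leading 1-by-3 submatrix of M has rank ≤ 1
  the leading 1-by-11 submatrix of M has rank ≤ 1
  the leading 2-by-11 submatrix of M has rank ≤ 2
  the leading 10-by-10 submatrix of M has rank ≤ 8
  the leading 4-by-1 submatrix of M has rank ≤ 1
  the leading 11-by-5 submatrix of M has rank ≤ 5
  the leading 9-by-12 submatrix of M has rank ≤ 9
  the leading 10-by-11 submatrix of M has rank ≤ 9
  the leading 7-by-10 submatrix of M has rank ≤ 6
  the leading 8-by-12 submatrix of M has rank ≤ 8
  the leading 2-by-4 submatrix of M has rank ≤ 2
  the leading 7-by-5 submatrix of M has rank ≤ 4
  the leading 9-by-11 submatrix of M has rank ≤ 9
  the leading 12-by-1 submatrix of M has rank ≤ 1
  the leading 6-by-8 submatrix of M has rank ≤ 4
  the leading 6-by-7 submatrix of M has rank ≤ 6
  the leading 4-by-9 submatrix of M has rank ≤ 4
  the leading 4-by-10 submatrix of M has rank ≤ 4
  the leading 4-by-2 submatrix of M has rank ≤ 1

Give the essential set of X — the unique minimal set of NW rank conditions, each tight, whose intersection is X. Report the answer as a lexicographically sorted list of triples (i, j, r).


Rank table r_w(12×12) implied by the 44 constraints:

  row 1: 0 | 0 | 0 | 1 | 1 | 1 | 1 | 1 | 1 | 1 | 1 | 1
  row 2: 0 | 0 | 1 | 2 | 2 | 2 | 2 | 2 | 2 | 2 | 2 | 2
  row 3: 1 | 1 | 2 | 3 | 3 | 3 | 3 | 3 | 3 | 3 | 3 | 3
  row 4: 1 | 1 | 2 | 3 | 3 | 3 | 3 | 3 | 4 | 4 | 4 | 4
  row 5: 1 | 2 | 3 | 4 | 4 | 4 | 4 | 4 | 5 | 5 | 5 | 5
  row 6: 1 | 2 | 3 | 4 | 4 | 4 | 4 | 4 | 5 | 5 | 6 | 6
  row 7: 1 | 2 | 3 | 4 | 4 | 5 | 5 | 5 | 6 | 6 | 7 | 7
  row 8: 1 | 2 | 3 | 4 | 5 | 6 | 6 | 6 | 7 | 7 | 8 | 8
  row 9: 1 | 2 | 3 | 4 | 5 | 6 | 7 | 7 | 8 | 8 | 9 | 9
  row 10: 1 | 2 | 3 | 4 | 5 | 6 | 7 | 7 | 8 | 8 | 9 | 10
  row 11: 1 | 2 | 3 | 4 | 5 | 6 | 7 | 7 | 8 | 9 | 10 | 11
  row 12: 1 | 2 | 3 | 4 | 5 | 6 | 7 | 8 | 9 | 10 | 11 | 12

reading off 1-entries of Δ²R: w = (4, 3, 1, 9, 2, 11, 6, 5, 7, 12, 10, 8).

Fulton essential set (9 of the 19 Rothe cells):

[(1, 3, 0), (2, 2, 0), (4, 2, 1), (4, 8, 3), (6, 8, 4), (6, 10, 5), (7, 5, 4), (10, 10, 8), (11, 8, 7)]


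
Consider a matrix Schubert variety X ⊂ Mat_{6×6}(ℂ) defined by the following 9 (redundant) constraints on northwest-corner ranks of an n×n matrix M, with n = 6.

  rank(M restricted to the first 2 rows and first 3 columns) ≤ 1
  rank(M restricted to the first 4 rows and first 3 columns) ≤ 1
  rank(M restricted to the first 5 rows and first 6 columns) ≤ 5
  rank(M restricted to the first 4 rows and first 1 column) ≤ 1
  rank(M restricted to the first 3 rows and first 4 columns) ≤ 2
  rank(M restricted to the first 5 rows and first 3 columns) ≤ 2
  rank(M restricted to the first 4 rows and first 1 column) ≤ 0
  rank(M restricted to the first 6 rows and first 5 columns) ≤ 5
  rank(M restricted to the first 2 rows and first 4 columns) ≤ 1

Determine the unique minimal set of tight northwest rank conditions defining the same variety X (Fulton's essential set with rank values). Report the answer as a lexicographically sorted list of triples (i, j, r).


The tightest implied rank at each (i,j), from the 9 conditions:

  i=1: 0 | 1 | 1 | 1 | 1 | 1
  i=2: 0 | 1 | 1 | 1 | 2 | 2
  i=3: 0 | 1 | 1 | 2 | 3 | 3
  i=4: 0 | 1 | 1 | 2 | 3 | 4
  i=5: 1 | 2 | 2 | 3 | 4 | 5
  i=6: 1 | 2 | 3 | 4 | 5 | 6

so w = (2, 5, 4, 6, 1, 3).

Rothe diagram D(w) (8 cells), 3 SE-corners (essential conditions):

[(2, 4, 1), (4, 1, 0), (4, 3, 1)]


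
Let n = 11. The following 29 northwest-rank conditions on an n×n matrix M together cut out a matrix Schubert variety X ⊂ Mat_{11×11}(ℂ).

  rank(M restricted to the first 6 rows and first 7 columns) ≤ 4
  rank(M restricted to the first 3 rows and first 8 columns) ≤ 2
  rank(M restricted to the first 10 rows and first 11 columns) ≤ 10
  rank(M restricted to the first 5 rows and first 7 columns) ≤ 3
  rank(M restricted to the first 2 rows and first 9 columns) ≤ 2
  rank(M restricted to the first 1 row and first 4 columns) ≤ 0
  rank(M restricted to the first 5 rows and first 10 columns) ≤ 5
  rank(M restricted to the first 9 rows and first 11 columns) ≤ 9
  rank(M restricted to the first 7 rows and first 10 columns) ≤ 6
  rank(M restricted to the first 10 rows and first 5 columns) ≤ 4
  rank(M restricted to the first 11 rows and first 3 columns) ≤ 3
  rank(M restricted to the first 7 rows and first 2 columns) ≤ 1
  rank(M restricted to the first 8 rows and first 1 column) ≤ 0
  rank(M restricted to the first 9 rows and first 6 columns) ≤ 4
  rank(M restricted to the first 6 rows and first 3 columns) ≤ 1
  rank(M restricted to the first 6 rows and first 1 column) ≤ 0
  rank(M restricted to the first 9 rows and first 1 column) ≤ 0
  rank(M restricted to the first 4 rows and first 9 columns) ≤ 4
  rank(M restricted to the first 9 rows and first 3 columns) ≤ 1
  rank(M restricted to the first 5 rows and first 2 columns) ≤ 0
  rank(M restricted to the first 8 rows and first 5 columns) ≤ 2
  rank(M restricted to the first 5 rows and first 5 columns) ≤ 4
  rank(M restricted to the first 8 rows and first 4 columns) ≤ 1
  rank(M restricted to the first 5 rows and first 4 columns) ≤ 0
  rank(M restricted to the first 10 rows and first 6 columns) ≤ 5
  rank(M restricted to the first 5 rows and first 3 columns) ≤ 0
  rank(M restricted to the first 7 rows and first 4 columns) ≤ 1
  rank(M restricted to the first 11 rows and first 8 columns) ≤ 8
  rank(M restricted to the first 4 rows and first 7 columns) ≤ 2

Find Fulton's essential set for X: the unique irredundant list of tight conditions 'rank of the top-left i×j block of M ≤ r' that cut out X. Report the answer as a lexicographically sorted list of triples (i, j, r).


Recovering R(i,j) via the rank-extension bound from the 29 conditions:

  i=1: 0, 0, 0, 0, 1, 1, 1, 1, 1, 1, 1
  i=2: 0, 0, 0, 0, 1, 2, 2, 2, 2, 2, 2
  i=3: 0, 0, 0, 0, 1, 2, 2, 2, 3, 3, 3
  i=4: 0, 0, 0, 0, 1, 2, 2, 3, 4, 4, 4
  i=5: 0, 0, 0, 0, 1, 2, 3, 4, 5, 5, 5
  i=6: 0, 1, 1, 1, 2, 3, 4, 5, 6, 6, 6
  i=7: 0, 1, 1, 1, 2, 3, 4, 5, 6, 6, 7
  i=8: 0, 1, 1, 1, 2, 3, 4, 5, 6, 7, 8
  i=9: 0, 1, 1, 2, 3, 4, 5, 6, 7, 8, 9
  i=10: 1, 2, 2, 3, 4, 5, 6, 7, 8, 9, 10
  i=11: 1, 2, 3, 4, 5, 6, 7, 8, 9, 10, 11

reading off 1-entries of Δ²R: w = (5, 6, 9, 8, 7, 2, 11, 10, 4, 1, 3).

ℓ(w)=33; the 7 essential cells (i,j,r):

[(3, 8, 2), (4, 7, 2), (5, 4, 0), (7, 10, 6), (8, 4, 1), (9, 1, 0), (9, 3, 1)]


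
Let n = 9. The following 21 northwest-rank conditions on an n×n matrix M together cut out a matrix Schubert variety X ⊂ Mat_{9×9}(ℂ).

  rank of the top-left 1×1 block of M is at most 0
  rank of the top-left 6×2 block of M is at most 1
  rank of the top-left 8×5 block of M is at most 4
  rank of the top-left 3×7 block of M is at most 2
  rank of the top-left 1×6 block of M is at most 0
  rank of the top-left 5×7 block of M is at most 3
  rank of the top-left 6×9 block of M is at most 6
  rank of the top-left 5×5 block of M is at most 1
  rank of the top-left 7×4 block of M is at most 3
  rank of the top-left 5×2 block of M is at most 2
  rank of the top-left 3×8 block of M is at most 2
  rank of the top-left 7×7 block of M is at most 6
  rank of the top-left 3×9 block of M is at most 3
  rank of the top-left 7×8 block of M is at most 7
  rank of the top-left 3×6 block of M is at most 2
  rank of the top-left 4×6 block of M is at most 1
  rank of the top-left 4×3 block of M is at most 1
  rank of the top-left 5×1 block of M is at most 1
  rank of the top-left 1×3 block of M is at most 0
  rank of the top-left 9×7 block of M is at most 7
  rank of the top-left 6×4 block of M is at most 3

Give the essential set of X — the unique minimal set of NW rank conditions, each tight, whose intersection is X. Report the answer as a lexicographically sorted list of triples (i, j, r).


Propagating the 21 rank bounds to every northwest block:

  0  0  0  0  0  0  1  1  1
  1  1  1  1  1  1  2  2  2
  1  1  1  1  1  1  2  2  3
  1  1  1  1  1  1  2  3  4
  1  1  1  1  1  2  3  4  5
  1  1  2  2  2  3  4  5  6
  1  2  3  3  3  4  5  6  7
  1  2  3  4  4  5  6  7  8
  1  2  3  4  5  6  7  8  9

second differences of R give the permutation w = (7, 1, 9, 8, 6, 3, 2, 4, 5).

D(w) has 22 cells with 5 SE-corners; essential set:

[(1, 6, 0), (3, 8, 2), (4, 6, 1), (5, 5, 1), (6, 2, 1)]


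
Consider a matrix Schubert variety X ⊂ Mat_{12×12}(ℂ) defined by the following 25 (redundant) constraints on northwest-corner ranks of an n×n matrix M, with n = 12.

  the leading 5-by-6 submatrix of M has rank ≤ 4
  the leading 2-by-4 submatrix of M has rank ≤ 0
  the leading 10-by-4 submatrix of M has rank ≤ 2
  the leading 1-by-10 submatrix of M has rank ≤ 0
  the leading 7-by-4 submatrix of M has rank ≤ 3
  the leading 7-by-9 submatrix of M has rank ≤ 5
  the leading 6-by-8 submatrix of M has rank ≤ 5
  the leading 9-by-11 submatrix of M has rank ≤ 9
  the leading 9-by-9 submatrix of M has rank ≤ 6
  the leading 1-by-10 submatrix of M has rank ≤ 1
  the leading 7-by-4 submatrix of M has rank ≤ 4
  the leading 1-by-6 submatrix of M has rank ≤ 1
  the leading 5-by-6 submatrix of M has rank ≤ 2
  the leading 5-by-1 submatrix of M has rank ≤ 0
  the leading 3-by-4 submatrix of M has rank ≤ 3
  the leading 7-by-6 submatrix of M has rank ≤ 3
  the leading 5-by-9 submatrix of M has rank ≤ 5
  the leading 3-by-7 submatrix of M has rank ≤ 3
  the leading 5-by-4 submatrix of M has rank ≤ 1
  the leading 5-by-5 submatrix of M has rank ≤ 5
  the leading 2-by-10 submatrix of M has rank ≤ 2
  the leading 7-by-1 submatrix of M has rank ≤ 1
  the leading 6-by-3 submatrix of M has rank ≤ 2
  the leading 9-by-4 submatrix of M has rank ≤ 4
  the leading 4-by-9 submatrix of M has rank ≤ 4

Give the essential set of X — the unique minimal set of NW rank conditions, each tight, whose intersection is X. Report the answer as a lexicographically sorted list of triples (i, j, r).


The tightest implied rank at each (i,j), from the 25 conditions:

  i=1: 0  0  0  0  0  0  0  0  0  0  1  1
  i=2: 0  0  0  0  1  1  1  1  1  1  2  2
  i=3: 0  1  1  1  2  2  2  2  2  2  3  3
  i=4: 0  1  1  1  2  2  3  3  3  3  4  4
  i=5: 0  1  1  1  2  2  3  4  4  4  5  5
  i=6: 1  2  2  2  3  3  4  5  5  5  6  6
  i=7: 1  2  2  2  3  3  4  5  5  6  7  7
  i=8: 1  2  2  2  3  4  5  6  6  7  8  8
  i=9: 1  2  2  2  3  4  5  6  6  7  8  9
  i=10: 1  2  2  2  3  4  5  6  7  8  9  10
  i=11: 1  2  3  3  4  5  6  7  8  9  10  11
  i=12: 1  2  3  4  5  6  7  8  9  10  11  12

the unique w with this rank table is (11, 5, 2, 7, 8, 1, 10, 6, 12, 9, 3, 4).

Fulton essential set (9 of the 34 Rothe cells):

[(1, 10, 0), (2, 4, 0), (5, 1, 0), (5, 4, 1), (5, 6, 2), (7, 6, 3), (7, 9, 5), (9, 9, 6), (10, 4, 2)]


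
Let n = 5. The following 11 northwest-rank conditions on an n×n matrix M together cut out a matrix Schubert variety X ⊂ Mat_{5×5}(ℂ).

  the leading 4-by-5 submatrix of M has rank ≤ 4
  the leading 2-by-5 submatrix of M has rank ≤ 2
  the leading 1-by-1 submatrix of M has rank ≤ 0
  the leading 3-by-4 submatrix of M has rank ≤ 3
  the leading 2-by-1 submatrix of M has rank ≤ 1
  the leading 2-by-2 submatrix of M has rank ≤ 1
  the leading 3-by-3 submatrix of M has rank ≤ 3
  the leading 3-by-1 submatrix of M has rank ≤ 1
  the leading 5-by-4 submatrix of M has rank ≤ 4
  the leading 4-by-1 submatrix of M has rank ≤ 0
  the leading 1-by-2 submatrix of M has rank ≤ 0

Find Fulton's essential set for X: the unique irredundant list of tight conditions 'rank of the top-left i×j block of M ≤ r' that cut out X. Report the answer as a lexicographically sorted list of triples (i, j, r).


Propagating the 11 rank bounds to every northwest block:

  0 | 0 | 1 | 1 | 1
  0 | 1 | 2 | 2 | 2
  0 | 1 | 2 | 3 | 3
  0 | 1 | 2 | 3 | 4
  1 | 2 | 3 | 4 | 5

so w = (3, 2, 4, 5, 1).

2 SE-corners of the 5-cell Rothe diagram give Ess(w):

[(1, 2, 0), (4, 1, 0)]


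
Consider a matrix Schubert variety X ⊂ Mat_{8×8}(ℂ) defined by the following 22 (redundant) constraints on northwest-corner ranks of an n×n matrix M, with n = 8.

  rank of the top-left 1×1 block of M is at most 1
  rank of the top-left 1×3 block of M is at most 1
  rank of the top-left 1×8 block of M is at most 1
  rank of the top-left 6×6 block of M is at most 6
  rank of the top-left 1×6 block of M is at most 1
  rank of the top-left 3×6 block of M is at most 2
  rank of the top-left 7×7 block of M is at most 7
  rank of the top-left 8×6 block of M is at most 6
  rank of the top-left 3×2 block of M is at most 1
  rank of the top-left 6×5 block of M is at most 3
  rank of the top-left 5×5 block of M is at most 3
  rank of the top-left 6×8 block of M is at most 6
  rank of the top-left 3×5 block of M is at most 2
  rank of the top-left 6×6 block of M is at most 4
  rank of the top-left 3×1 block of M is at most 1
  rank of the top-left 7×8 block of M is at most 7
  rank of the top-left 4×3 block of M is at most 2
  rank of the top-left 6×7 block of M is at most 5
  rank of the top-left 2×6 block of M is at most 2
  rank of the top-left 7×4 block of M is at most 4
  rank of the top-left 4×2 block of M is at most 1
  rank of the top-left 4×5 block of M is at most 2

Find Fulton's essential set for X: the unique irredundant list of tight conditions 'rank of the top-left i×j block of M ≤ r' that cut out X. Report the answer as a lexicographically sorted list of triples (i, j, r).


Reconstructing r_w from the 22 given conditions:

  R[1]: 1  1  1  1  1  1  1  1
  R[2]: 1  1  2  2  2  2  2  2
  R[3]: 1  1  2  2  2  2  3  3
  R[4]: 1  1  2  2  2  3  4  4
  R[5]: 1  2  3  3  3  4  5  5
  R[6]: 1  2  3  3  3  4  5  6
  R[7]: 1  2  3  4  4  5  6  7
  R[8]: 1  2  3  4  5  6  7  8

second differences of R give the permutation w = (1, 3, 7, 6, 2, 8, 4, 5).

ℓ(w)=10; the 4 essential cells (i,j,r):

[(3, 6, 2), (4, 2, 1), (4, 5, 2), (6, 5, 3)]


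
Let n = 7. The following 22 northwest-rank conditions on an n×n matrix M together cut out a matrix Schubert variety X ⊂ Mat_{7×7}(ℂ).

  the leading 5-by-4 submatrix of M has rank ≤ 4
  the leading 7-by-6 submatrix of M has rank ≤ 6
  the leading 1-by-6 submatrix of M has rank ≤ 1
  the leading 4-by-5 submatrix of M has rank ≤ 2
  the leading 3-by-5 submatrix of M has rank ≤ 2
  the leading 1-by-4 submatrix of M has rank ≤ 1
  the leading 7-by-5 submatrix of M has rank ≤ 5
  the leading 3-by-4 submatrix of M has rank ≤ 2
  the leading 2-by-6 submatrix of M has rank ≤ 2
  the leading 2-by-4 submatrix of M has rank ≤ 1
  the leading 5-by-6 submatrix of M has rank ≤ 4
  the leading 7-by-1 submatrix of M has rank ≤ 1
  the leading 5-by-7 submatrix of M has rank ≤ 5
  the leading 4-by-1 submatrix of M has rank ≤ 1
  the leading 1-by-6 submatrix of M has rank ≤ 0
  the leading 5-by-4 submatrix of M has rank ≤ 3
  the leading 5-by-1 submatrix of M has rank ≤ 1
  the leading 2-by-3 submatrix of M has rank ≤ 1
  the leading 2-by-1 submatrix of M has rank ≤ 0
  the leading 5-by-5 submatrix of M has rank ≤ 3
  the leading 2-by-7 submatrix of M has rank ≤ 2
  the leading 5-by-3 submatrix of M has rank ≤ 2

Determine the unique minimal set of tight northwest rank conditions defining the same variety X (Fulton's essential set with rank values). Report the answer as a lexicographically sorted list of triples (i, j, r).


Recovering R(i,j) via the rank-extension bound from the 22 conditions:

  R[1]: 0, 0, 0, 0, 0, 0, 1
  R[2]: 0, 1, 1, 1, 1, 1, 2
  R[3]: 1, 2, 2, 2, 2, 2, 3
  R[4]: 1, 2, 2, 2, 2, 3, 4
  R[5]: 1, 2, 2, 3, 3, 4, 5
  R[6]: 1, 2, 3, 4, 4, 5, 6
  R[7]: 1, 2, 3, 4, 5, 6, 7

the unique w with this rank table is (7, 2, 1, 6, 4, 3, 5).

Rothe diagram D(w) (11 cells), 4 SE-corners (essential conditions):

[(1, 6, 0), (2, 1, 0), (4, 5, 2), (5, 3, 2)]


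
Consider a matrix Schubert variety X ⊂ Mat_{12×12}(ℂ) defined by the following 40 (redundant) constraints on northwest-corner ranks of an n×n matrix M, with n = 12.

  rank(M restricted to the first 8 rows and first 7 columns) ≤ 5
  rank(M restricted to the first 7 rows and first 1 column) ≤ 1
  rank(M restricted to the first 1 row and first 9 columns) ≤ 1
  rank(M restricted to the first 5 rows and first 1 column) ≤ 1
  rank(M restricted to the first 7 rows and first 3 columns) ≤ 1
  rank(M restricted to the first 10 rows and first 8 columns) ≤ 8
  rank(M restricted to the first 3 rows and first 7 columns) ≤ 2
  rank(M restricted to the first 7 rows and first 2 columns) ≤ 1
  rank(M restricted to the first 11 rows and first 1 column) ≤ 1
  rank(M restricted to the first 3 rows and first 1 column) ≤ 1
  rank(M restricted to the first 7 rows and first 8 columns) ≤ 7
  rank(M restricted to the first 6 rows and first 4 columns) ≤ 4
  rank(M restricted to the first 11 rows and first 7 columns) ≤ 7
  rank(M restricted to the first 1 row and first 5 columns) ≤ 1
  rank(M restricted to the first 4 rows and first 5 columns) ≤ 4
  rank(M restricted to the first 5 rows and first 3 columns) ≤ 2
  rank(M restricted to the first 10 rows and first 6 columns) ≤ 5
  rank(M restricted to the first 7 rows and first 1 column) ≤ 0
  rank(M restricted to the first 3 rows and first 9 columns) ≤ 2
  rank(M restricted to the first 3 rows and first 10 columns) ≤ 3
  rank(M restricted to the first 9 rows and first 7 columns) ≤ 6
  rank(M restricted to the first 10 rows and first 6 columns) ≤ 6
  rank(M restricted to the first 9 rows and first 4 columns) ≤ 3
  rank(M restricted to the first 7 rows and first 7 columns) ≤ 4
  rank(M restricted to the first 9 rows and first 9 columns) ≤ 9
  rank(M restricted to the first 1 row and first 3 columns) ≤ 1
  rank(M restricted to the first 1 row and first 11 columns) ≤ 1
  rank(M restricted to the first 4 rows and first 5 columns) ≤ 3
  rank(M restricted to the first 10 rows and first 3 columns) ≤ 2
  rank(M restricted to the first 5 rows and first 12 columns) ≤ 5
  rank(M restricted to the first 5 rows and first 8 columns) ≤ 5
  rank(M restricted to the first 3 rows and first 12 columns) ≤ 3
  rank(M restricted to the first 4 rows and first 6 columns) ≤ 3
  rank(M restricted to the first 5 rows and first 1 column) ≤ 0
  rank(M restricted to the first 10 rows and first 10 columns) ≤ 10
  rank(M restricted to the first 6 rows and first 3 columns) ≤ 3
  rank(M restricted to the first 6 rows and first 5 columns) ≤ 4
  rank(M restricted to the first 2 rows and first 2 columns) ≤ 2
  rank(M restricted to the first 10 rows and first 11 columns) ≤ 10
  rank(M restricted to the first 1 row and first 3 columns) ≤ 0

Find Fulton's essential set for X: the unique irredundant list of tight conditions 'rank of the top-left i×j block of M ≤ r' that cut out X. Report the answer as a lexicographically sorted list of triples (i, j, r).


Propagating the 40 rank bounds to every northwest block:

  row 1: 0 | 0 | 0 | 1 | 1 | 1 | 1 | 1 | 1 | 1 | 1 | 1
  row 2: 0 | 1 | 1 | 2 | 2 | 2 | 2 | 2 | 2 | 2 | 2 | 2
  row 3: 0 | 1 | 1 | 2 | 2 | 2 | 2 | 2 | 2 | 3 | 3 | 3
  row 4: 0 | 1 | 1 | 2 | 3 | 3 | 3 | 3 | 3 | 4 | 4 | 4
  row 5: 0 | 1 | 1 | 2 | 3 | 4 | 4 | 4 | 4 | 5 | 5 | 5
  row 6: 0 | 1 | 1 | 2 | 3 | 4 | 4 | 5 | 5 | 6 | 6 | 6
  row 7: 0 | 1 | 1 | 2 | 3 | 4 | 4 | 5 | 6 | 7 | 7 | 7
  row 8: 1 | 2 | 2 | 3 | 4 | 5 | 5 | 6 | 7 | 8 | 8 | 8
  row 9: 1 | 2 | 2 | 3 | 4 | 5 | 6 | 7 | 8 | 9 | 9 | 9
  row 10: 1 | 2 | 2 | 3 | 4 | 5 | 6 | 7 | 8 | 9 | 10 | 10
  row 11: 1 | 2 | 3 | 4 | 5 | 6 | 7 | 8 | 9 | 10 | 11 | 11
  row 12: 1 | 2 | 3 | 4 | 5 | 6 | 7 | 8 | 9 | 10 | 11 | 12

reading off 1-entries of Δ²R: w = (4, 2, 10, 5, 6, 8, 9, 1, 7, 11, 3, 12).

6 SE-corners of the 23-cell Rothe diagram give Ess(w):

[(1, 3, 0), (3, 9, 2), (7, 1, 0), (7, 3, 1), (7, 7, 4), (10, 3, 2)]


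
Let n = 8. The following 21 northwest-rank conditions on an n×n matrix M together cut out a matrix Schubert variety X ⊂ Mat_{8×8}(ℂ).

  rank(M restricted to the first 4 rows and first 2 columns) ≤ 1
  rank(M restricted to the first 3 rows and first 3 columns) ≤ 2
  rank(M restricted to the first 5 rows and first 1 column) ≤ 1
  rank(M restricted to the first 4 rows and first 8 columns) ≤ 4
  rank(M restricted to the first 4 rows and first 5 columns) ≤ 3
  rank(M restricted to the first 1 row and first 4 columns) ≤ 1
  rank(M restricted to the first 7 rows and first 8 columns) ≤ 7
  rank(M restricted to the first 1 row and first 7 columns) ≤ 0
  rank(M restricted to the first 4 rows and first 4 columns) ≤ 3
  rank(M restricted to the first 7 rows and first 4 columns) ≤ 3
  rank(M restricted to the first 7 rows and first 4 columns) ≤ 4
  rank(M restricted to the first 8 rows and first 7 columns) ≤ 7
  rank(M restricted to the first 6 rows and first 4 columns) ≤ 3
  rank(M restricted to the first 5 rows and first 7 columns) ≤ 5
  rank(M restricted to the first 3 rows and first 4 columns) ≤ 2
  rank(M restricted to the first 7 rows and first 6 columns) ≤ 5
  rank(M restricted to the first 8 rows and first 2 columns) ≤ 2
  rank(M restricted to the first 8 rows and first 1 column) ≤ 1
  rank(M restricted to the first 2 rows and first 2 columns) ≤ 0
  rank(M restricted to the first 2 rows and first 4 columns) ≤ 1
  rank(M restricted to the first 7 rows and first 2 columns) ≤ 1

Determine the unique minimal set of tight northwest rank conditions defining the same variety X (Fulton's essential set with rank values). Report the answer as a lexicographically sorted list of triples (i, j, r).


Propagating the 21 rank bounds to every northwest block:

  i=1: 0 0 0 0 0 0 0 1
  i=2: 0 0 1 1 1 1 1 2
  i=3: 1 1 2 2 2 2 2 3
  i=4: 1 1 2 3 3 3 3 4
  i=5: 1 1 2 3 4 4 4 5
  i=6: 1 1 2 3 4 5 5 6
  i=7: 1 1 2 3 4 5 6 7
  i=8: 1 2 3 4 5 6 7 8

hence w(1..8) = (8, 3, 1, 4, 5, 6, 7, 2).

Fulton essential set (3 of the 13 Rothe cells):

[(1, 7, 0), (2, 2, 0), (7, 2, 1)]


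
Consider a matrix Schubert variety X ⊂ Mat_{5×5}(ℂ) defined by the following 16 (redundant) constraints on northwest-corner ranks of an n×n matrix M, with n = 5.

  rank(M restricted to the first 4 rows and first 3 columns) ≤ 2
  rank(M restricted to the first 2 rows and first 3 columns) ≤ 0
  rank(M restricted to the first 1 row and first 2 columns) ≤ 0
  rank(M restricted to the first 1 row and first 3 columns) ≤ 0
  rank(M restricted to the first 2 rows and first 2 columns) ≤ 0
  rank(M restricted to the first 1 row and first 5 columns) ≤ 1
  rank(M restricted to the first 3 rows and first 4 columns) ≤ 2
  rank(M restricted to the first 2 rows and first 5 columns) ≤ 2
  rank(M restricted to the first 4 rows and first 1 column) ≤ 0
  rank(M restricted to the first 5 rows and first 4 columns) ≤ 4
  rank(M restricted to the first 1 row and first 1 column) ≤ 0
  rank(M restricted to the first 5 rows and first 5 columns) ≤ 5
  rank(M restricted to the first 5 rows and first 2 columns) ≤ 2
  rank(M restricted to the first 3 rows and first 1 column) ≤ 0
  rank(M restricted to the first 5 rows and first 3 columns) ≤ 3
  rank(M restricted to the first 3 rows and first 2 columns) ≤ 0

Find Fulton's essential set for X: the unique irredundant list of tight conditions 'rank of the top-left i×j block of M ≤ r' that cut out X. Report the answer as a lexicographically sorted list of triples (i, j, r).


The tightest implied rank at each (i,j), from the 16 conditions:

  i=1: 0  0  0  1  1
  i=2: 0  0  0  1  2
  i=3: 0  0  1  2  3
  i=4: 0  1  2  3  4
  i=5: 1  2  3  4  5

second differences of R give the permutation w = (4, 5, 3, 2, 1).

D(w) has 9 cells with 3 SE-corners; essential set:

[(2, 3, 0), (3, 2, 0), (4, 1, 0)]


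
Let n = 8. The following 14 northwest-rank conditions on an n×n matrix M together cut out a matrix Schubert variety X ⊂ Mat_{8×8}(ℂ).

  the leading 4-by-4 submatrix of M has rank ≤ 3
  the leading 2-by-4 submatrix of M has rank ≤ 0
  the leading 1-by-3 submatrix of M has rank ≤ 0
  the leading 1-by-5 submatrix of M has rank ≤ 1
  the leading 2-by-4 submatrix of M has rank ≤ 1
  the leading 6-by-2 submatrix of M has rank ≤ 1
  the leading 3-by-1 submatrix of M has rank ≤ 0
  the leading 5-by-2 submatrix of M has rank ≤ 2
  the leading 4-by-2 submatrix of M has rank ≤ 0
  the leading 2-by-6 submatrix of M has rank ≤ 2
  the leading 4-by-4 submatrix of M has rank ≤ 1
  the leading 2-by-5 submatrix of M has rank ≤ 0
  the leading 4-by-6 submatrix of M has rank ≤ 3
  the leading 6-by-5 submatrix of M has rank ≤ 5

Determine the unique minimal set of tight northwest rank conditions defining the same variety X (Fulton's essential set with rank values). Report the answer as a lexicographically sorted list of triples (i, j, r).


Propagating the 14 rank bounds to every northwest block:

  row 1: 0 | 0 | 0 | 0 | 0 | 1 | 1 | 1
  row 2: 0 | 0 | 0 | 0 | 0 | 1 | 2 | 2
  row 3: 0 | 0 | 1 | 1 | 1 | 2 | 3 | 3
  row 4: 0 | 0 | 1 | 1 | 2 | 3 | 4 | 4
  row 5: 1 | 1 | 2 | 2 | 3 | 4 | 5 | 5
  row 6: 1 | 1 | 2 | 3 | 4 | 5 | 6 | 6
  row 7: 1 | 2 | 3 | 4 | 5 | 6 | 7 | 7
  row 8: 1 | 2 | 3 | 4 | 5 | 6 | 7 | 8

second differences of R give the permutation w = (6, 7, 3, 5, 1, 4, 2, 8).

|D(w)|=16, |Ess(w)|=4:

[(2, 5, 0), (4, 2, 0), (4, 4, 1), (6, 2, 1)]


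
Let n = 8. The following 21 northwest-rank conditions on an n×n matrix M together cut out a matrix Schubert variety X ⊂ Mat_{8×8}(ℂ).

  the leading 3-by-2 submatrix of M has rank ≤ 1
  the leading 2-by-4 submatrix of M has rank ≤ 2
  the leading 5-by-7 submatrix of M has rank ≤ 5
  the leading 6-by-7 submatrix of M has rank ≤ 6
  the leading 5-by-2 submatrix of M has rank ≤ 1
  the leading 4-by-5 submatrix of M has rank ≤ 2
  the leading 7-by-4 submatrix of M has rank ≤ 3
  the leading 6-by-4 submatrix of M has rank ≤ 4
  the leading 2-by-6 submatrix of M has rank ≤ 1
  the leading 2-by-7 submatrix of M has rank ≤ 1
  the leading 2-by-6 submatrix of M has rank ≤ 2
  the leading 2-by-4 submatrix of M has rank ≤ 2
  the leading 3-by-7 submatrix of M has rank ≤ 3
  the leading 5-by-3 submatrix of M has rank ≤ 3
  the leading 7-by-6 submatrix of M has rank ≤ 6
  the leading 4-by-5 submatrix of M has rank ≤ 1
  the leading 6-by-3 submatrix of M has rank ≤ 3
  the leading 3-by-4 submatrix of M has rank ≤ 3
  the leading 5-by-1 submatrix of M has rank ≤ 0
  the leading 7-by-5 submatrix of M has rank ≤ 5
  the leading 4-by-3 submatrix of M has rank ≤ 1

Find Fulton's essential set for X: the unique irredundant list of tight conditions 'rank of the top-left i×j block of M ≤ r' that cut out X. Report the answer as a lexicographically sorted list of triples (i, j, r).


Reconstructing r_w from the 21 given conditions:

  i=1: 0, 1, 1, 1, 1, 1, 1, 1
  i=2: 0, 1, 1, 1, 1, 1, 1, 2
  i=3: 0, 1, 1, 1, 1, 2, 2, 3
  i=4: 0, 1, 1, 1, 1, 2, 3, 4
  i=5: 0, 1, 2, 2, 2, 3, 4, 5
  i=6: 1, 2, 3, 3, 3, 4, 5, 6
  i=7: 1, 2, 3, 3, 4, 5, 6, 7
  i=8: 1, 2, 3, 4, 5, 6, 7, 8

reading off 1-entries of Δ²R: w = (2, 8, 6, 7, 3, 1, 5, 4).

4 SE-corners of the 17-cell Rothe diagram give Ess(w):

[(2, 7, 1), (4, 5, 1), (5, 1, 0), (7, 4, 3)]


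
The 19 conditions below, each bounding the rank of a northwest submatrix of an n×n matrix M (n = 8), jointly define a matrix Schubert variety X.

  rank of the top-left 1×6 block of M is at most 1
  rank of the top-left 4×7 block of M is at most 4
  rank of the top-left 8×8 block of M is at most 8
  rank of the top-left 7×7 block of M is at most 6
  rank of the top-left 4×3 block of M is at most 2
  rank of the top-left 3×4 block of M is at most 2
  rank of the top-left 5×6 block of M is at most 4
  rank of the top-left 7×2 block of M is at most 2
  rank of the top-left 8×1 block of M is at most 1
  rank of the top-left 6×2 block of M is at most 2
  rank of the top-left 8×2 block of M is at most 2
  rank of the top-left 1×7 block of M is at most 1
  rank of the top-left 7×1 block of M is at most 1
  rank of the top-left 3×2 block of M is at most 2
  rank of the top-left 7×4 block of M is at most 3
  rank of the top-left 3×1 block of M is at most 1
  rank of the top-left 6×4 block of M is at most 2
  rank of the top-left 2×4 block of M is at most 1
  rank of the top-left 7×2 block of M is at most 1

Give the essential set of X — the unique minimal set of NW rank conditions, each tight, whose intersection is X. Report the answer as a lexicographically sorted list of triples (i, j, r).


Reconstructing r_w from the 19 given conditions:

  row 1: 1 | 1 | 1 | 1 | 1 | 1 | 1 | 1
  row 2: 1 | 1 | 1 | 1 | 2 | 2 | 2 | 2
  row 3: 1 | 1 | 2 | 2 | 3 | 3 | 3 | 3
  row 4: 1 | 1 | 2 | 2 | 3 | 4 | 4 | 4
  row 5: 1 | 1 | 2 | 2 | 3 | 4 | 5 | 5
  row 6: 1 | 1 | 2 | 2 | 3 | 4 | 5 | 6
  row 7: 1 | 1 | 2 | 3 | 4 | 5 | 6 | 7
  row 8: 1 | 2 | 3 | 4 | 5 | 6 | 7 | 8

so w = (1, 5, 3, 6, 7, 8, 4, 2).

Rothe diagram D(w) (11 cells), 3 SE-corners (essential conditions):

[(2, 4, 1), (6, 4, 2), (7, 2, 1)]


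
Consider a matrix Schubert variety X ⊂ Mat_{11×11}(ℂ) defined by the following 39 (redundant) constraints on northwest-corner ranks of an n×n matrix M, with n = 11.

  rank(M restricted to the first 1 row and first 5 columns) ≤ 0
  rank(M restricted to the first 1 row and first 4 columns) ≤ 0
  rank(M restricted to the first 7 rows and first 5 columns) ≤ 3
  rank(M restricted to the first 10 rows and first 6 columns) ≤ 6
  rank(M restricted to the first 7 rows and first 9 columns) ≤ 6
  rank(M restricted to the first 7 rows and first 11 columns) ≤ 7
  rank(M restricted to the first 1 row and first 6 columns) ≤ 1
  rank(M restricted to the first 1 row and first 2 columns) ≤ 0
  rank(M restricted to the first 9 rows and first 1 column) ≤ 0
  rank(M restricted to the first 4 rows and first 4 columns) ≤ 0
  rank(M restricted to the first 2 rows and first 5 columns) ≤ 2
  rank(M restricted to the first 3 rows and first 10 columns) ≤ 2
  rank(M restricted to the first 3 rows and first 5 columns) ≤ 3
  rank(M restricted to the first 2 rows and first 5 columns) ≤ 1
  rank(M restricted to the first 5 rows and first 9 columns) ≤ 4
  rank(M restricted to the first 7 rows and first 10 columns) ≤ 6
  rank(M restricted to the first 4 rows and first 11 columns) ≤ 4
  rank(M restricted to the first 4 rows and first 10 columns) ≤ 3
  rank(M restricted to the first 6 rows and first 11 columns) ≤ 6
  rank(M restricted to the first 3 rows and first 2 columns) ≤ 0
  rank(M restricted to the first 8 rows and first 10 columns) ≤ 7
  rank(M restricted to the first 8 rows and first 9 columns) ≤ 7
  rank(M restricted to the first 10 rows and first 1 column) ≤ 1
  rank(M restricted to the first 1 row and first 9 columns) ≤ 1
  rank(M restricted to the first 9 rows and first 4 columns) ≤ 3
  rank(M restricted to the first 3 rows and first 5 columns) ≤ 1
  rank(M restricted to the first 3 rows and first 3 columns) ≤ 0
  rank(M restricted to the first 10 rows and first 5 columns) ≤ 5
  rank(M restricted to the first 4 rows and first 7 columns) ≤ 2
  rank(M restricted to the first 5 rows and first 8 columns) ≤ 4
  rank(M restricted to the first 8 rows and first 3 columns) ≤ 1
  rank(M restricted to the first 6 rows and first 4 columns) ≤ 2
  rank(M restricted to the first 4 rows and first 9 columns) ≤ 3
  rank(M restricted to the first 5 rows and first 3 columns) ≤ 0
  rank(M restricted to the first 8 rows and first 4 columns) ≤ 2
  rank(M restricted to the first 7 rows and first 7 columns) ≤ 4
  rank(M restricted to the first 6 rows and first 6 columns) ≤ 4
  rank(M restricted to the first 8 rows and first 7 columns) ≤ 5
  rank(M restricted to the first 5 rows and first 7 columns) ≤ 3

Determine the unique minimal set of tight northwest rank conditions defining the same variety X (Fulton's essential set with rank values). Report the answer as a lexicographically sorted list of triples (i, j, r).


The tightest implied rank at each (i,j), from the 39 conditions:

  R[1]: 0 0 0 0 0 1 1 1 1 1 1
  R[2]: 0 0 0 0 1 2 2 2 2 2 2
  R[3]: 0 0 0 0 1 2 2 2 2 2 3
  R[4]: 0 0 0 0 1 2 2 3 3 3 4
  R[5]: 0 0 0 1 2 3 3 4 4 4 5
  R[6]: 0 1 1 2 3 4 4 5 5 5 6
  R[7]: 0 1 1 2 3 4 4 5 6 6 7
  R[8]: 0 1 1 2 3 4 5 6 7 7 8
  R[9]: 0 1 2 3 4 5 6 7 8 8 9
  R[10]: 1 2 3 4 5 6 7 8 9 9 10
  R[11]: 1 2 3 4 5 6 7 8 9 10 11

reading off 1-entries of Δ²R: w = (6, 5, 11, 8, 4, 2, 9, 7, 3, 1, 10).

D(w) has 32 cells with 8 SE-corners; essential set:

[(1, 5, 0), (3, 10, 2), (4, 4, 0), (4, 7, 2), (5, 3, 0), (7, 7, 4), (8, 3, 1), (9, 1, 0)]
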